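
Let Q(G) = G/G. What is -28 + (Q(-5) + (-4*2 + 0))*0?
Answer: -28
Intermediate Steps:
Q(G) = 1
-28 + (Q(-5) + (-4*2 + 0))*0 = -28 + (1 + (-4*2 + 0))*0 = -28 + (1 + (-8 + 0))*0 = -28 + (1 - 8)*0 = -28 - 7*0 = -28 + 0 = -28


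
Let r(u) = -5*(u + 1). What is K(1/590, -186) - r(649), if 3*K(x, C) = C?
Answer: 3188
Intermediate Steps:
K(x, C) = C/3
r(u) = -5 - 5*u (r(u) = -5*(1 + u) = -5 - 5*u)
K(1/590, -186) - r(649) = (⅓)*(-186) - (-5 - 5*649) = -62 - (-5 - 3245) = -62 - 1*(-3250) = -62 + 3250 = 3188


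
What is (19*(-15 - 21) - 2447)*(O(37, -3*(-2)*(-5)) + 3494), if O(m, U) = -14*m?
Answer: -9317856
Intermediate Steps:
(19*(-15 - 21) - 2447)*(O(37, -3*(-2)*(-5)) + 3494) = (19*(-15 - 21) - 2447)*(-14*37 + 3494) = (19*(-36) - 2447)*(-518 + 3494) = (-684 - 2447)*2976 = -3131*2976 = -9317856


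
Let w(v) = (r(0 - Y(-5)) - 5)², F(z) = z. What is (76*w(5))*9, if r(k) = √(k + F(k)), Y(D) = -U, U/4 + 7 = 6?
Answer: 11628 - 13680*I*√2 ≈ 11628.0 - 19346.0*I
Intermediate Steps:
U = -4 (U = -28 + 4*6 = -28 + 24 = -4)
Y(D) = 4 (Y(D) = -1*(-4) = 4)
r(k) = √2*√k (r(k) = √(k + k) = √(2*k) = √2*√k)
w(v) = (-5 + 2*I*√2)² (w(v) = (√2*√(0 - 1*4) - 5)² = (√2*√(0 - 4) - 5)² = (√2*√(-4) - 5)² = (√2*(2*I) - 5)² = (2*I*√2 - 5)² = (-5 + 2*I*√2)²)
(76*w(5))*9 = (76*(17 - 20*I*√2))*9 = (1292 - 1520*I*√2)*9 = 11628 - 13680*I*√2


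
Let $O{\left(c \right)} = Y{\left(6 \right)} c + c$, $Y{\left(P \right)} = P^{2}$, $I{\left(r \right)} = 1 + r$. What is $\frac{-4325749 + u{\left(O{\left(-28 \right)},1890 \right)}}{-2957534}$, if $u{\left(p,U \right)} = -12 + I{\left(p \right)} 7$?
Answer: $\frac{2166503}{1478767} \approx 1.4651$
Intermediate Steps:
$O{\left(c \right)} = 37 c$ ($O{\left(c \right)} = 6^{2} c + c = 36 c + c = 37 c$)
$u{\left(p,U \right)} = -5 + 7 p$ ($u{\left(p,U \right)} = -12 + \left(1 + p\right) 7 = -12 + \left(7 + 7 p\right) = -5 + 7 p$)
$\frac{-4325749 + u{\left(O{\left(-28 \right)},1890 \right)}}{-2957534} = \frac{-4325749 + \left(-5 + 7 \cdot 37 \left(-28\right)\right)}{-2957534} = \left(-4325749 + \left(-5 + 7 \left(-1036\right)\right)\right) \left(- \frac{1}{2957534}\right) = \left(-4325749 - 7257\right) \left(- \frac{1}{2957534}\right) = \left(-4333006\right) \left(- \frac{1}{2957534}\right) = \frac{2166503}{1478767}$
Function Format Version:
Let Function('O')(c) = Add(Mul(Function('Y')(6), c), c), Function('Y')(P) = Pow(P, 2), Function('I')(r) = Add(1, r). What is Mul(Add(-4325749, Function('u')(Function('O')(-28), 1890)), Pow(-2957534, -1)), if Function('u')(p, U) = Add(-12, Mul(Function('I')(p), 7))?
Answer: Rational(2166503, 1478767) ≈ 1.4651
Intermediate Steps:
Function('O')(c) = Mul(37, c) (Function('O')(c) = Add(Mul(Pow(6, 2), c), c) = Add(Mul(36, c), c) = Mul(37, c))
Function('u')(p, U) = Add(-5, Mul(7, p)) (Function('u')(p, U) = Add(-12, Mul(Add(1, p), 7)) = Add(-12, Add(7, Mul(7, p))) = Add(-5, Mul(7, p)))
Mul(Add(-4325749, Function('u')(Function('O')(-28), 1890)), Pow(-2957534, -1)) = Mul(Add(-4325749, Add(-5, Mul(7, Mul(37, -28)))), Pow(-2957534, -1)) = Mul(Add(-4325749, Add(-5, Mul(7, -1036))), Rational(-1, 2957534)) = Mul(Add(-4325749, Add(-5, -7252)), Rational(-1, 2957534)) = Mul(Add(-4325749, -7257), Rational(-1, 2957534)) = Mul(-4333006, Rational(-1, 2957534)) = Rational(2166503, 1478767)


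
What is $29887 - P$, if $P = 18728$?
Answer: $11159$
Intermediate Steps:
$29887 - P = 29887 - 18728 = 11159$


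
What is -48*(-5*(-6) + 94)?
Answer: -5952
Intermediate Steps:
-48*(-5*(-6) + 94) = -48*(30 + 94) = -48*124 = -5952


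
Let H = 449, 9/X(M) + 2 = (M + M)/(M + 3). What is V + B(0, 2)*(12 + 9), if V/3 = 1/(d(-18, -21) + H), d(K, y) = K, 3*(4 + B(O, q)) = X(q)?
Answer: -117657/862 ≈ -136.49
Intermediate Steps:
X(M) = 9/(-2 + 2*M/(3 + M)) (X(M) = 9/(-2 + (M + M)/(M + 3)) = 9/(-2 + (2*M)/(3 + M)) = 9/(-2 + 2*M/(3 + M)))
B(O, q) = -11/2 - q/2 (B(O, q) = -4 + (-9/2 - 3*q/2)/3 = -4 + (-3/2 - q/2) = -11/2 - q/2)
V = 3/431 (V = 3/(-18 + 449) = 3/431 ≈ 0.0069606)
V + B(0, 2)*(12 + 9) = 3/431 + (-11/2 - ½*2)*(12 + 9) = 3/431 + (-11/2 - 1)*21 = 3/431 - 13/2*21 = 3/431 - 273/2 = -117657/862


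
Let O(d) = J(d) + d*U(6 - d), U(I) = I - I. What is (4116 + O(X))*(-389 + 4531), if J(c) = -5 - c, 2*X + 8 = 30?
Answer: 16982200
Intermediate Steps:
X = 11 (X = -4 + (½)*30 = -4 + 15 = 11)
U(I) = 0
O(d) = -5 - d (O(d) = (-5 - d) + d*0 = (-5 - d) + 0 = -5 - d)
(4116 + O(X))*(-389 + 4531) = (4116 + (-5 - 1*11))*(-389 + 4531) = (4116 + (-5 - 11))*4142 = (4116 - 16)*4142 = 4100*4142 = 16982200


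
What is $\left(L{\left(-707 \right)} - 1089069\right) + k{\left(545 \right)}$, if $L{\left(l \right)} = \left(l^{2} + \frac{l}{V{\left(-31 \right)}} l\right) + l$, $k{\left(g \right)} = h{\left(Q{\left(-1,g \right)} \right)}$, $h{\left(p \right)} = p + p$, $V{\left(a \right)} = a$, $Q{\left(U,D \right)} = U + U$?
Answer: $- \frac{18787710}{31} \approx -6.0606 \cdot 10^{5}$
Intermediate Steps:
$Q{\left(U,D \right)} = 2 U$
$h{\left(p \right)} = 2 p$
$k{\left(g \right)} = -4$ ($k{\left(g \right)} = 2 \cdot 2 \left(-1\right) = 2 \left(-2\right) = -4$)
$L{\left(l \right)} = l + \frac{30 l^{2}}{31}$ ($L{\left(l \right)} = \left(l^{2} + \frac{l}{-31} l\right) + l = \left(l^{2} + l \left(- \frac{1}{31}\right) l\right) + l = \left(l^{2} + - \frac{l}{31} l\right) + l = \left(l^{2} - \frac{l^{2}}{31}\right) + l = \frac{30 l^{2}}{31} + l = l + \frac{30 l^{2}}{31}$)
$\left(L{\left(-707 \right)} - 1089069\right) + k{\left(545 \right)} = \left(\frac{1}{31} \left(-707\right) \left(31 + 30 \left(-707\right)\right) - 1089069\right) - 4 = \left(\frac{1}{31} \left(-707\right) \left(31 - 21210\right) - 1089069\right) - 4 = \left(\frac{1}{31} \left(-707\right) \left(-21179\right) - 1089069\right) - 4 = \left(\frac{14973553}{31} - 1089069\right) - 4 = - \frac{18787586}{31} - 4 = - \frac{18787710}{31}$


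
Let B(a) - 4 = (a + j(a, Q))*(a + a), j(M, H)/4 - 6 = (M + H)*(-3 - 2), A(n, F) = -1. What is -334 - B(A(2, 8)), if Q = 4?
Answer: -412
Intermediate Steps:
j(M, H) = 24 - 20*H - 20*M (j(M, H) = 24 + 4*((M + H)*(-3 - 2)) = 24 + 4*((H + M)*(-5)) = 24 + 4*(-5*H - 5*M) = 24 + (-20*H - 20*M) = 24 - 20*H - 20*M)
B(a) = 4 + 2*a*(-56 - 19*a) (B(a) = 4 + (a + (24 - 20*4 - 20*a))*(a + a) = 4 + (a + (24 - 80 - 20*a))*(2*a) = 4 + (a + (-56 - 20*a))*(2*a) = 4 + (-56 - 19*a)*(2*a) = 4 + 2*a*(-56 - 19*a))
-334 - B(A(2, 8)) = -334 - (4 - 112*(-1) - 38*(-1)²) = -334 - (4 + 112 - 38*1) = -334 - (4 + 112 - 38) = -334 - 1*78 = -334 - 78 = -412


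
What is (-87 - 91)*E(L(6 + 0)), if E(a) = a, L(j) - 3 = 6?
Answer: -1602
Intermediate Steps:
L(j) = 9 (L(j) = 3 + 6 = 9)
(-87 - 91)*E(L(6 + 0)) = (-87 - 91)*9 = -178*9 = -1602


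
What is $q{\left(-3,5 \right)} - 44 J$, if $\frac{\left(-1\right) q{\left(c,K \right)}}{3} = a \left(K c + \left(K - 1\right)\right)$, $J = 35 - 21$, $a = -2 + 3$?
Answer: $-583$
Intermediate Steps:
$a = 1$
$J = 14$
$q{\left(c,K \right)} = 3 - 3 K - 3 K c$ ($q{\left(c,K \right)} = - 3 \cdot 1 \left(K c + \left(K - 1\right)\right) = - 3 \cdot 1 \left(K c + \left(-1 + K\right)\right) = - 3 \cdot 1 \left(-1 + K + K c\right) = - 3 \left(-1 + K + K c\right) = 3 - 3 K - 3 K c$)
$q{\left(-3,5 \right)} - 44 J = \left(3 - 15 - 15 \left(-3\right)\right) - 616 = \left(3 - 15 + 45\right) - 616 = 33 - 616 = -583$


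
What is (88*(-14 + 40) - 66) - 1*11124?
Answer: -8902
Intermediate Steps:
(88*(-14 + 40) - 66) - 1*11124 = (88*26 - 66) - 11124 = (2288 - 66) - 11124 = 2222 - 11124 = -8902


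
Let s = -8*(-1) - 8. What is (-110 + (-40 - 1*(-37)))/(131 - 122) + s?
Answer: -113/9 ≈ -12.556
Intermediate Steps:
s = 0 (s = 8 - 8 = 0)
(-110 + (-40 - 1*(-37)))/(131 - 122) + s = (-110 + (-40 - 1*(-37)))/(131 - 122) + 0 = (-110 + (-40 + 37))/9 + 0 = (-110 - 3)*(1/9) + 0 = -113*1/9 + 0 = -113/9 + 0 = -113/9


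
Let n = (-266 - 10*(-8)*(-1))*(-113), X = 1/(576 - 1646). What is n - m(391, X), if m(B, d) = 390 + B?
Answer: 38317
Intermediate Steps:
X = -1/1070 (X = 1/(-1070) = -1/1070 ≈ -0.00093458)
n = 39098 (n = (-266 + 80*(-1))*(-113) = (-266 - 80)*(-113) = -346*(-113) = 39098)
n - m(391, X) = 39098 - (390 + 391) = 39098 - 1*781 = 39098 - 781 = 38317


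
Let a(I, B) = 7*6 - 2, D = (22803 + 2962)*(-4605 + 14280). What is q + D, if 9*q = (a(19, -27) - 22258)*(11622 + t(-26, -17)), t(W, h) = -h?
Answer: 661630691/3 ≈ 2.2054e+8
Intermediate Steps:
D = 249276375 (D = 25765*9675 = 249276375)
a(I, B) = 40 (a(I, B) = 42 - 2 = 40)
q = -86198434/3 (q = ((40 - 22258)*(11622 - 1*(-17)))/9 = (-22218*(11622 + 17))/9 = (-22218*11639)/9 = (⅑)*(-258595302) = -86198434/3 ≈ -2.8733e+7)
q + D = -86198434/3 + 249276375 = 661630691/3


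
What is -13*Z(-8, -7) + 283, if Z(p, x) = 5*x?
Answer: 738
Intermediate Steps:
-13*Z(-8, -7) + 283 = -65*(-7) + 283 = -13*(-35) + 283 = 455 + 283 = 738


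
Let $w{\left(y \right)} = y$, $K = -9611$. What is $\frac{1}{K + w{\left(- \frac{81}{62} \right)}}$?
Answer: $- \frac{62}{595963} \approx -0.00010403$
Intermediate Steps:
$\frac{1}{K + w{\left(- \frac{81}{62} \right)}} = \frac{1}{-9611 - \frac{81}{62}} = \frac{1}{- \frac{595963}{62}} = - \frac{62}{595963}$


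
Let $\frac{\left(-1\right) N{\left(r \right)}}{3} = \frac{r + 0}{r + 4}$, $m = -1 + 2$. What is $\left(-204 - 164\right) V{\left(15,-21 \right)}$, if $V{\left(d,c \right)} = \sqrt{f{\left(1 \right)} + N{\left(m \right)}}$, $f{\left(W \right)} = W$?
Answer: $- \frac{368 \sqrt{10}}{5} \approx -232.74$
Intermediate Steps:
$m = 1$
$N{\left(r \right)} = - \frac{3 r}{4 + r}$ ($N{\left(r \right)} = - 3 \frac{r + 0}{r + 4} = - 3 \frac{r}{4 + r} = - \frac{3 r}{4 + r}$)
$V{\left(d,c \right)} = \frac{\sqrt{10}}{5}$ ($V{\left(d,c \right)} = \sqrt{1 - \frac{3}{4 + 1}} = \sqrt{1 - \frac{3}{5}} = \sqrt{\frac{2}{5}} = \frac{\sqrt{10}}{5}$)
$\left(-204 - 164\right) V{\left(15,-21 \right)} = \left(-204 - 164\right) \frac{\sqrt{10}}{5} = - 368 \frac{\sqrt{10}}{5} = - \frac{368 \sqrt{10}}{5}$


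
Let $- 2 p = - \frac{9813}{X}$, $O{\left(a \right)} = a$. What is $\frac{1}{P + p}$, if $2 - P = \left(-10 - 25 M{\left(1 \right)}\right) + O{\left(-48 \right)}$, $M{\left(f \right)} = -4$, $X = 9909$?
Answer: $- \frac{6606}{260969} \approx -0.025313$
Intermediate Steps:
$p = \frac{3271}{6606}$ ($p = - \frac{\left(-9813\right) \frac{1}{9909}}{2} = \left(- \frac{1}{2}\right) \left(- \frac{3271}{3303}\right) = \frac{3271}{6606} \approx 0.49516$)
$P = -40$ ($P = 2 - \left(\left(-10 - -100\right) - 48\right) = 2 - \left(\left(-10 + 100\right) - 48\right) = 2 - \left(90 - 48\right) = 2 - 42 = -40$)
$\frac{1}{P + p} = \frac{1}{-40 + \frac{3271}{6606}} = \frac{1}{- \frac{260969}{6606}} = - \frac{6606}{260969}$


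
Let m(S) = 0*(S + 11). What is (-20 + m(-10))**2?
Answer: 400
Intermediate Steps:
m(S) = 0 (m(S) = 0*(11 + S) = 0)
(-20 + m(-10))**2 = (-20 + 0)**2 = (-20)**2 = 400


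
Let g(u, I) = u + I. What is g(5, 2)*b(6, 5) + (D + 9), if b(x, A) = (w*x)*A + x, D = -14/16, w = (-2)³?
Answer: -13039/8 ≈ -1629.9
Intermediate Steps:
w = -8
g(u, I) = I + u
D = -7/8 (D = -14*1/16 = -7/8 ≈ -0.87500)
b(x, A) = x - 8*A*x (b(x, A) = (-8*x)*A + x = -8*A*x + x = x - 8*A*x)
g(5, 2)*b(6, 5) + (D + 9) = (2 + 5)*(6*(1 - 8*5)) + (-7/8 + 9) = 7*(6*(1 - 40)) + 65/8 = 7*(6*(-39)) + 65/8 = 7*(-234) + 65/8 = -1638 + 65/8 = -13039/8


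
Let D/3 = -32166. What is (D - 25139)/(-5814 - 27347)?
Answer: 121637/33161 ≈ 3.6681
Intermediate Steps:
D = -96498 (D = 3*(-32166) = -96498)
(D - 25139)/(-5814 - 27347) = (-96498 - 25139)/(-5814 - 27347) = -121637/(-33161) = -121637*(-1/33161) = 121637/33161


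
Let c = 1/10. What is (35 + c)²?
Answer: 123201/100 ≈ 1232.0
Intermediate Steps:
c = ⅒ ≈ 0.10000
(35 + c)² = (35 + ⅒)² = (351/10)² = 123201/100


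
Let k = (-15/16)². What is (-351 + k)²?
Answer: 8033716161/65536 ≈ 1.2258e+5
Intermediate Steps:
k = 225/256 (k = (-15*1/16)² = (-15/16)² = 225/256 ≈ 0.87891)
(-351 + k)² = (-351 + 225/256)² = (-89631/256)² = 8033716161/65536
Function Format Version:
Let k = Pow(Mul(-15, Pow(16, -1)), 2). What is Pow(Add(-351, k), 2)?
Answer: Rational(8033716161, 65536) ≈ 1.2258e+5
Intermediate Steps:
k = Rational(225, 256) (k = Pow(Mul(-15, Rational(1, 16)), 2) = Pow(Rational(-15, 16), 2) = Rational(225, 256) ≈ 0.87891)
Pow(Add(-351, k), 2) = Pow(Add(-351, Rational(225, 256)), 2) = Pow(Rational(-89631, 256), 2) = Rational(8033716161, 65536)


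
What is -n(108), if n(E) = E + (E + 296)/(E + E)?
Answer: -5933/54 ≈ -109.87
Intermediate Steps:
n(E) = E + (296 + E)/(2*E) (n(E) = E + (296 + E)/((2*E)) = E + (296 + E)*(1/(2*E)) = E + (296 + E)/(2*E))
-n(108) = -(½ + 108 + 148/108) = -(½ + 108 + 148*(1/108)) = -(½ + 108 + 37/27) = -1*5933/54 = -5933/54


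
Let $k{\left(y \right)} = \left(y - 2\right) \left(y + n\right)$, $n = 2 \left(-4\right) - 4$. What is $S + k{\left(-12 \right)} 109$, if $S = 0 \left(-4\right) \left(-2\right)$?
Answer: $36624$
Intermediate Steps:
$S = 0$ ($S = 0 \left(-2\right) = 0$)
$n = -12$ ($n = -8 - 4 = -12$)
$k{\left(y \right)} = \left(-12 + y\right) \left(-2 + y\right)$ ($k{\left(y \right)} = \left(y - 2\right) \left(y - 12\right) = \left(-2 + y\right) \left(-12 + y\right) = \left(-12 + y\right) \left(-2 + y\right)$)
$S + k{\left(-12 \right)} 109 = 0 + \left(24 + \left(-12\right)^{2} - -168\right) 109 = 0 + \left(24 + 144 + 168\right) 109 = 0 + 336 \cdot 109 = 0 + 36624 = 36624$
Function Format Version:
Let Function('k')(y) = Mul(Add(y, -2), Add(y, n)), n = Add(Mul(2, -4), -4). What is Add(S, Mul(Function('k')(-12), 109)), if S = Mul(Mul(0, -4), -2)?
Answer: 36624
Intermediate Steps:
S = 0 (S = Mul(0, -2) = 0)
n = -12 (n = Add(-8, -4) = -12)
Function('k')(y) = Mul(Add(-12, y), Add(-2, y)) (Function('k')(y) = Mul(Add(y, -2), Add(y, -12)) = Mul(Add(-2, y), Add(-12, y)) = Mul(Add(-12, y), Add(-2, y)))
Add(S, Mul(Function('k')(-12), 109)) = Add(0, Mul(Add(24, Pow(-12, 2), Mul(-14, -12)), 109)) = Add(0, Mul(Add(24, 144, 168), 109)) = Add(0, Mul(336, 109)) = Add(0, 36624) = 36624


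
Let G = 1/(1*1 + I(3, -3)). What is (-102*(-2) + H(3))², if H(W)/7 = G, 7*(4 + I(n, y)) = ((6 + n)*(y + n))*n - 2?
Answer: 21557449/529 ≈ 40751.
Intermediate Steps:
I(n, y) = -30/7 + n*(6 + n)*(n + y)/7 (I(n, y) = -4 + (((6 + n)*(y + n))*n - 2)/7 = -4 + (((6 + n)*(n + y))*n - 2)/7 = -4 + (n*(6 + n)*(n + y) - 2)/7 = -4 + (-2 + n*(6 + n)*(n + y))/7 = -4 + (-2/7 + n*(6 + n)*(n + y)/7) = -30/7 + n*(6 + n)*(n + y)/7)
G = -7/23 (G = 1/(1*1 + (-30/7 + (⅐)*3³ + (6/7)*3² + (⅐)*(-3)*3² + (6/7)*3*(-3))) = 1/(1 + (-30/7 + (⅐)*27 + (6/7)*9 + (⅐)*(-3)*9 - 54/7)) = 1/(1 + (-30/7 + 27/7 + 54/7 - 27/7 - 54/7)) = 1/(1 - 30/7) = 1/(-23/7) = -7/23 ≈ -0.30435)
H(W) = -49/23 (H(W) = 7*(-7/23) = -49/23)
(-102*(-2) + H(3))² = (-102*(-2) - 49/23)² = (204 - 49/23)² = (4643/23)² = 21557449/529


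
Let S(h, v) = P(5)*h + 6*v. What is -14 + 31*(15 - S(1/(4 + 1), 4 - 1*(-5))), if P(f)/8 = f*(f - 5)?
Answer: -1223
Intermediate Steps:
P(f) = 8*f*(-5 + f) (P(f) = 8*(f*(f - 5)) = 8*(f*(-5 + f)) = 8*f*(-5 + f))
S(h, v) = 6*v (S(h, v) = (8*5*(-5 + 5))*h + 6*v = (8*5*0)*h + 6*v = 0*h + 6*v = 0 + 6*v = 6*v)
-14 + 31*(15 - S(1/(4 + 1), 4 - 1*(-5))) = -14 + 31*(15 - 6*(4 - 1*(-5))) = -14 + 31*(15 - 6*(4 + 5)) = -14 + 31*(15 - 6*9) = -14 + 31*(15 - 1*54) = -14 + 31*(15 - 54) = -14 + 31*(-39) = -14 - 1209 = -1223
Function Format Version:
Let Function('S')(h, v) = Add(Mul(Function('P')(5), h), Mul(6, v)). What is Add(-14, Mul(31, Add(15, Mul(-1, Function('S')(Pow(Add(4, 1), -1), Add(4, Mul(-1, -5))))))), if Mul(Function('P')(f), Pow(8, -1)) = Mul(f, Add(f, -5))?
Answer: -1223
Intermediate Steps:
Function('P')(f) = Mul(8, f, Add(-5, f)) (Function('P')(f) = Mul(8, Mul(f, Add(f, -5))) = Mul(8, Mul(f, Add(-5, f))) = Mul(8, f, Add(-5, f)))
Function('S')(h, v) = Mul(6, v) (Function('S')(h, v) = Add(Mul(Mul(8, 5, Add(-5, 5)), h), Mul(6, v)) = Add(Mul(Mul(8, 5, 0), h), Mul(6, v)) = Add(Mul(0, h), Mul(6, v)) = Add(0, Mul(6, v)) = Mul(6, v))
Add(-14, Mul(31, Add(15, Mul(-1, Function('S')(Pow(Add(4, 1), -1), Add(4, Mul(-1, -5))))))) = Add(-14, Mul(31, Add(15, Mul(-1, Mul(6, Add(4, Mul(-1, -5))))))) = Add(-14, Mul(31, Add(15, Mul(-1, Mul(6, Add(4, 5)))))) = Add(-14, Mul(31, Add(15, Mul(-1, Mul(6, 9))))) = Add(-14, Mul(31, Add(15, Mul(-1, 54)))) = Add(-14, Mul(31, Add(15, -54))) = Add(-14, Mul(31, -39)) = Add(-14, -1209) = -1223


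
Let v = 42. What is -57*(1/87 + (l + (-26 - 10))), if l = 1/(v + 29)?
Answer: 4222066/2059 ≈ 2050.5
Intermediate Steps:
l = 1/71 (l = 1/(42 + 29) = 1/71 ≈ 0.014085)
-57*(1/87 + (l + (-26 - 10))) = -57*(1/87 + (1/71 + (-26 - 10))) = -57*(1/87 + (1/71 - 36)) = -57*(1/87 - 2555/71) = -57*(-222214/6177) = 4222066/2059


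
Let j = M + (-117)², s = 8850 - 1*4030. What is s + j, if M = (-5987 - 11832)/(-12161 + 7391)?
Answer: 88305749/4770 ≈ 18513.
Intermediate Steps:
M = 17819/4770 (M = -17819/(-4770) = -17819*(-1/4770) = 17819/4770 ≈ 3.7356)
s = 4820 (s = 8850 - 4030 = 4820)
j = 65314349/4770 (j = 17819/4770 + (-117)² = 17819/4770 + 13689 = 65314349/4770 ≈ 13693.)
s + j = 4820 + 65314349/4770 = 88305749/4770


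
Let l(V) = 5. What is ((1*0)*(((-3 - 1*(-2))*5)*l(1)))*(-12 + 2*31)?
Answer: 0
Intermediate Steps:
((1*0)*(((-3 - 1*(-2))*5)*l(1)))*(-12 + 2*31) = ((1*0)*(((-3 - 1*(-2))*5)*5))*(-12 + 2*31) = (0*(((-3 + 2)*5)*5))*(-12 + 62) = (0*(-1*5*5))*50 = (0*(-5*5))*50 = (0*(-25))*50 = 0*50 = 0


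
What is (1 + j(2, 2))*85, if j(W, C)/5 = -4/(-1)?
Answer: 1785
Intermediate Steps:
j(W, C) = 20 (j(W, C) = 5*(-4/(-1)) = 5*(-4*(-1)) = 5*4 = 20)
(1 + j(2, 2))*85 = (1 + 20)*85 = 21*85 = 1785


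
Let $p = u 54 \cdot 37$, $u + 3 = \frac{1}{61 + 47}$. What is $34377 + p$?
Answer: $\frac{56803}{2} \approx 28402.0$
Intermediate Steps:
$u = - \frac{323}{108}$ ($u = -3 + \frac{1}{61 + 47} = -3 + \frac{1}{108} = - \frac{323}{108} \approx -2.9907$)
$p = - \frac{11951}{2}$ ($p = \left(- \frac{323}{108}\right) 54 \cdot 37 = \left(- \frac{323}{2}\right) 37 = - \frac{11951}{2} \approx -5975.5$)
$34377 + p = 34377 - \frac{11951}{2} = \frac{56803}{2}$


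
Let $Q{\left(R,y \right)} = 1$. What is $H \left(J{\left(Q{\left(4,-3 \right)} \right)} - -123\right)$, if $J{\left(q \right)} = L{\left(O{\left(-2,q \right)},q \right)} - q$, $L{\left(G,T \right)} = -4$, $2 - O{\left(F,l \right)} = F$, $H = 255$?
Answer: $30090$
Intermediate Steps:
$O{\left(F,l \right)} = 2 - F$
$J{\left(q \right)} = -4 - q$
$H \left(J{\left(Q{\left(4,-3 \right)} \right)} - -123\right) = 255 \left(\left(-4 - 1\right) - -123\right) = 255 \left(\left(-4 - 1\right) + 123\right) = 255 \left(-5 + 123\right) = 255 \cdot 118 = 30090$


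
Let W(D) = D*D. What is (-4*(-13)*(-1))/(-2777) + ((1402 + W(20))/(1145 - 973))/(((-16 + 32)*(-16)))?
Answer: -1357245/61138432 ≈ -0.022200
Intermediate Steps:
W(D) = D**2
(-4*(-13)*(-1))/(-2777) + ((1402 + W(20))/(1145 - 973))/(((-16 + 32)*(-16))) = (-4*(-13)*(-1))/(-2777) + ((1402 + 20**2)/(1145 - 973))/(((-16 + 32)*(-16))) = (52*(-1))*(-1/2777) + ((1402 + 400)/172)/((16*(-16))) = -52*(-1/2777) + (1802*(1/172))/(-256) = 52/2777 + (901/86)*(-1/256) = 52/2777 - 901/22016 = -1357245/61138432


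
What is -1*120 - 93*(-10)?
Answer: 810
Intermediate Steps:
-1*120 - 93*(-10) = -120 + 930 = 810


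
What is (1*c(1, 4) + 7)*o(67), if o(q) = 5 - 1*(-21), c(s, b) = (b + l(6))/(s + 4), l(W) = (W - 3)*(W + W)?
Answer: 390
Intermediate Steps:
l(W) = 2*W*(-3 + W) (l(W) = (-3 + W)*(2*W) = 2*W*(-3 + W))
c(s, b) = (36 + b)/(4 + s) (c(s, b) = (b + 2*6*(-3 + 6))/(s + 4) = (b + 2*6*3)/(4 + s) = (b + 36)/(4 + s) = (36 + b)/(4 + s))
o(q) = 26 (o(q) = 5 + 21 = 26)
(1*c(1, 4) + 7)*o(67) = (1*((36 + 4)/(4 + 1)) + 7)*26 = (1*(40/5) + 7)*26 = (1*((1/5)*40) + 7)*26 = (1*8 + 7)*26 = (8 + 7)*26 = 15*26 = 390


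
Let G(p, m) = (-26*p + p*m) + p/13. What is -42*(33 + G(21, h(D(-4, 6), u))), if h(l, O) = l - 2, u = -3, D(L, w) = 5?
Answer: 244818/13 ≈ 18832.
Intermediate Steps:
h(l, O) = -2 + l
G(p, m) = -337*p/13 + m*p (G(p, m) = (-26*p + m*p) + p*(1/13) = (-26*p + m*p) + p/13 = -337*p/13 + m*p)
-42*(33 + G(21, h(D(-4, 6), u))) = -42*(33 + (1/13)*21*(-337 + 13*(-2 + 5))) = -42*(33 + (1/13)*21*(-337 + 13*3)) = -42*(33 + (1/13)*21*(-337 + 39)) = -42*(33 + (1/13)*21*(-298)) = -42*(33 - 6258/13) = -42*(-5829/13) = 244818/13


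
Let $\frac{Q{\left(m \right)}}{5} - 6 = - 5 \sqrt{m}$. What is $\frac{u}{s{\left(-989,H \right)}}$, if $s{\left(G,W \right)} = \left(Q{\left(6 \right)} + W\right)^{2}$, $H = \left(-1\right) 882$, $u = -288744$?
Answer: $- \frac{5852311516}{14486288881} + \frac{341680400 \sqrt{6}}{14486288881} \approx -0.34621$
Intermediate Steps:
$H = -882$
$Q{\left(m \right)} = 30 - 25 \sqrt{m}$ ($Q{\left(m \right)} = 30 + 5 \left(- 5 \sqrt{m}\right) = 30 - 25 \sqrt{m}$)
$s{\left(G,W \right)} = \left(30 + W - 25 \sqrt{6}\right)^{2}$ ($s{\left(G,W \right)} = \left(\left(30 - 25 \sqrt{6}\right) + W\right)^{2} = \left(30 + W - 25 \sqrt{6}\right)^{2}$)
$\frac{u}{s{\left(-989,H \right)}} = - \frac{288744}{\left(30 - 882 - 25 \sqrt{6}\right)^{2}} = - \frac{288744}{\left(-852 - 25 \sqrt{6}\right)^{2}}$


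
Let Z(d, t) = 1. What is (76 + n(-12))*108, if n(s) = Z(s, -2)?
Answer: 8316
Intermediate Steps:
n(s) = 1
(76 + n(-12))*108 = (76 + 1)*108 = 77*108 = 8316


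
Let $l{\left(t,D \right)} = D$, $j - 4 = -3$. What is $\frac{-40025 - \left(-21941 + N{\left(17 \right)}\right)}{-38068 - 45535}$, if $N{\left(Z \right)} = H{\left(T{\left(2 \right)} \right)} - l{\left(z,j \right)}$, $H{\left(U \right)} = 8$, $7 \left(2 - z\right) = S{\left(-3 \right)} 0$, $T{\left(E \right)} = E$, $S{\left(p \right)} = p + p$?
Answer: $\frac{18091}{83603} \approx 0.21639$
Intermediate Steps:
$S{\left(p \right)} = 2 p$
$z = 2$ ($z = 2 - \frac{2 \left(-3\right) 0}{7} = 2 - \frac{\left(-6\right) 0}{7} = 2 - 0 = 2 + 0 = 2$)
$j = 1$ ($j = 4 - 3 = 1$)
$N{\left(Z \right)} = 7$ ($N{\left(Z \right)} = 8 - 1 = 7$)
$\frac{-40025 - \left(-21941 + N{\left(17 \right)}\right)}{-38068 - 45535} = \frac{-40025 + \left(21941 - 7\right)}{-38068 - 45535} = \frac{-40025 + \left(21941 - 7\right)}{-83603} = \left(-40025 + 21934\right) \left(- \frac{1}{83603}\right) = \left(-18091\right) \left(- \frac{1}{83603}\right) = \frac{18091}{83603}$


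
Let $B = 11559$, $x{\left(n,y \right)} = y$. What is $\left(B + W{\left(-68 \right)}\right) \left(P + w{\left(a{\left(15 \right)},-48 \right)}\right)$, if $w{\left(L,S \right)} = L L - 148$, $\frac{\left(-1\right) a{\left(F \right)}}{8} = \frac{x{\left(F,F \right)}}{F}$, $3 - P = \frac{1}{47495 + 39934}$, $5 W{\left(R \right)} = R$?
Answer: $- \frac{81761636450}{87429} \approx -9.3518 \cdot 10^{5}$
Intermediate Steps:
$W{\left(R \right)} = \frac{R}{5}$
$P = \frac{262286}{87429}$ ($P = 3 - \frac{1}{47495 + 39934} = 3 - \frac{1}{87429} = \frac{262286}{87429} \approx 3.0$)
$a{\left(F \right)} = -8$ ($a{\left(F \right)} = - 8 \frac{F}{F} = \left(-8\right) 1 = -8$)
$w{\left(L,S \right)} = -148 + L^{2}$ ($w{\left(L,S \right)} = L^{2} - 148 = -148 + L^{2}$)
$\left(B + W{\left(-68 \right)}\right) \left(P + w{\left(a{\left(15 \right)},-48 \right)}\right) = \left(11559 + \frac{1}{5} \left(-68\right)\right) \left(\frac{262286}{87429} - \left(148 - \left(-8\right)^{2}\right)\right) = \left(11559 - \frac{68}{5}\right) \left(\frac{262286}{87429} + \left(-148 + 64\right)\right) = \frac{57727 \left(\frac{262286}{87429} - 84\right)}{5} = \frac{57727}{5} \left(- \frac{7081750}{87429}\right) = - \frac{81761636450}{87429}$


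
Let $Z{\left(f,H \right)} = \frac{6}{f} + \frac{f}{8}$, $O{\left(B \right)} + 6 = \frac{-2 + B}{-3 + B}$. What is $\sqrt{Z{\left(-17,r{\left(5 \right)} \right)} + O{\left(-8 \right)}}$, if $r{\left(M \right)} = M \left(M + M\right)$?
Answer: $\frac{13 i \sqrt{25058}}{748} \approx 2.7512 i$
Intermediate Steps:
$r{\left(M \right)} = 2 M^{2}$ ($r{\left(M \right)} = M 2 M = 2 M^{2}$)
$O{\left(B \right)} = -6 + \frac{-2 + B}{-3 + B}$
$Z{\left(f,H \right)} = \frac{6}{f} + \frac{f}{8}$ ($Z{\left(f,H \right)} = \frac{6}{f} + f \frac{1}{8} = \frac{6}{f} + \frac{f}{8}$)
$\sqrt{Z{\left(-17,r{\left(5 \right)} \right)} + O{\left(-8 \right)}} = \sqrt{\left(\frac{6}{-17} + \frac{1}{8} \left(-17\right)\right) + \frac{16 - -40}{-3 - 8}} = \sqrt{\left(6 \left(- \frac{1}{17}\right) - \frac{17}{8}\right) + \frac{16 + 40}{-11}} = \sqrt{\left(- \frac{6}{17} - \frac{17}{8}\right) - \frac{56}{11}} = \sqrt{- \frac{337}{136} - \frac{56}{11}} = \sqrt{- \frac{11323}{1496}} = \frac{13 i \sqrt{25058}}{748}$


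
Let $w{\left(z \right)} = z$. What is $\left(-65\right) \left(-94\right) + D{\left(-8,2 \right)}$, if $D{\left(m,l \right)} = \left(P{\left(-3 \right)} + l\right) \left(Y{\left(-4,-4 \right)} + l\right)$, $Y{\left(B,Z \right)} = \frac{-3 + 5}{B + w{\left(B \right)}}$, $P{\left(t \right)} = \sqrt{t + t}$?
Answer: $\frac{12227}{2} + \frac{7 i \sqrt{6}}{4} \approx 6113.5 + 4.2866 i$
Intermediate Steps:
$P{\left(t \right)} = \sqrt{2} \sqrt{t}$ ($P{\left(t \right)} = \sqrt{2 t} = \sqrt{2} \sqrt{t}$)
$Y{\left(B,Z \right)} = \frac{1}{B}$ ($Y{\left(B,Z \right)} = \frac{-3 + 5}{B + B} = \frac{2}{2 B} = 2 \frac{1}{2 B} = \frac{1}{B}$)
$D{\left(m,l \right)} = \left(- \frac{1}{4} + l\right) \left(l + i \sqrt{6}\right)$ ($D{\left(m,l \right)} = \left(\sqrt{2} \sqrt{-3} + l\right) \left(\frac{1}{-4} + l\right) = \left(\sqrt{2} i \sqrt{3} + l\right) \left(- \frac{1}{4} + l\right) = \left(i \sqrt{6} + l\right) \left(- \frac{1}{4} + l\right) = \left(l + i \sqrt{6}\right) \left(- \frac{1}{4} + l\right) = \left(- \frac{1}{4} + l\right) \left(l + i \sqrt{6}\right)$)
$\left(-65\right) \left(-94\right) + D{\left(-8,2 \right)} = \left(-65\right) \left(-94\right) + \left(2^{2} - \frac{1}{2} - \frac{i \sqrt{6}}{4} + i 2 \sqrt{6}\right) = 6110 + \left(4 - \frac{1}{2} - \frac{i \sqrt{6}}{4} + 2 i \sqrt{6}\right) = 6110 + \left(\frac{7}{2} + \frac{7 i \sqrt{6}}{4}\right) = \frac{12227}{2} + \frac{7 i \sqrt{6}}{4}$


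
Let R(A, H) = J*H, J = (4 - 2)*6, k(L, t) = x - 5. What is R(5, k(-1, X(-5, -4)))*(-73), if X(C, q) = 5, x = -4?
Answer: 7884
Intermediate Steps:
k(L, t) = -9 (k(L, t) = -4 - 5 = -9)
J = 12 (J = 2*6 = 12)
R(A, H) = 12*H
R(5, k(-1, X(-5, -4)))*(-73) = (12*(-9))*(-73) = -108*(-73) = 7884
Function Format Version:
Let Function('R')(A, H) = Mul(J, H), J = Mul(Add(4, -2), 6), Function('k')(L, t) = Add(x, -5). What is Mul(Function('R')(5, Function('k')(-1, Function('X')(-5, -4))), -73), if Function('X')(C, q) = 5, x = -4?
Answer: 7884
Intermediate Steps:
Function('k')(L, t) = -9 (Function('k')(L, t) = Add(-4, -5) = -9)
J = 12 (J = Mul(2, 6) = 12)
Function('R')(A, H) = Mul(12, H)
Mul(Function('R')(5, Function('k')(-1, Function('X')(-5, -4))), -73) = Mul(Mul(12, -9), -73) = Mul(-108, -73) = 7884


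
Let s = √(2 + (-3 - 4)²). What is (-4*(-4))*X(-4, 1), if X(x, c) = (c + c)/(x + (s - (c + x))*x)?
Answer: 32/35 - 8*√51/35 ≈ -0.71804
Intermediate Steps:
s = √51 (s = √(2 + (-7)²) = √(2 + 49) = √51 ≈ 7.1414)
X(x, c) = 2*c/(x + x*(√51 - c - x)) (X(x, c) = (c + c)/(x + (√51 - (c + x))*x) = (2*c)/(x + (√51 + (-c - x))*x) = (2*c)/(x + (√51 - c - x)*x) = (2*c)/(x + x*(√51 - c - x)) = 2*c/(x + x*(√51 - c - x)))
(-4*(-4))*X(-4, 1) = (-4*(-4))*(-2*1/(-4*(-1 + 1 - 4 - √51))) = 16*(-2*1*(-¼)/(-4 - √51)) = 16*(1/(2*(-4 - √51))) = 8/(-4 - √51)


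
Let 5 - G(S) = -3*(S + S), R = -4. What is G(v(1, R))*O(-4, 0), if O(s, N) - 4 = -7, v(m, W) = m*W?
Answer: 57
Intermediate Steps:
v(m, W) = W*m
G(S) = 5 + 6*S (G(S) = 5 - (-3)*(S + S) = 5 - (-3)*2*S = 5 - (-6)*S = 5 + 6*S)
O(s, N) = -3 (O(s, N) = 4 - 7 = -3)
G(v(1, R))*O(-4, 0) = (5 + 6*(-4*1))*(-3) = (5 + 6*(-4))*(-3) = (5 - 24)*(-3) = -19*(-3) = 57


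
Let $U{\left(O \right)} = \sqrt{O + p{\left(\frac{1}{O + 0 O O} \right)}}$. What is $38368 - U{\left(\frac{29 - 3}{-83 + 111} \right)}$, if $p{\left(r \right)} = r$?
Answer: $38368 - \frac{\sqrt{66430}}{182} \approx 38367.0$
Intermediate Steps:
$U{\left(O \right)} = \sqrt{O + \frac{1}{O}}$ ($U{\left(O \right)} = \sqrt{O + \frac{1}{O + 0 O O}} = \sqrt{O + \frac{1}{O + 0 O}} = \sqrt{O + \frac{1}{O + 0}} = \sqrt{O + \frac{1}{O}}$)
$38368 - U{\left(\frac{29 - 3}{-83 + 111} \right)} = 38368 - \sqrt{\frac{29 - 3}{-83 + 111} + \frac{1}{\left(29 - 3\right) \frac{1}{-83 + 111}}} = 38368 - \sqrt{\frac{26}{28} + \frac{1}{26 \cdot \frac{1}{28}}} = 38368 - \sqrt{26 \cdot \frac{1}{28} + \frac{1}{26 \cdot \frac{1}{28}}} = 38368 - \sqrt{\frac{13}{14} + \frac{1}{\frac{13}{14}}} = 38368 - \sqrt{\frac{13}{14} + \frac{14}{13}} = 38368 - \sqrt{\frac{365}{182}} = 38368 - \frac{\sqrt{66430}}{182}$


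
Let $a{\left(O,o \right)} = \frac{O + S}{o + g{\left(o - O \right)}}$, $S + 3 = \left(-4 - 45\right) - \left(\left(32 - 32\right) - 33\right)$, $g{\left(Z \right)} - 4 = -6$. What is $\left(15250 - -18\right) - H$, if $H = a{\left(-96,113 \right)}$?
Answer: $\frac{1694863}{111} \approx 15269.0$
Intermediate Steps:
$g{\left(Z \right)} = -2$ ($g{\left(Z \right)} = 4 - 6 = -2$)
$S = -19$ ($S = -3 - 16 = -19$)
$a{\left(O,o \right)} = \frac{-19 + O}{-2 + o}$ ($a{\left(O,o \right)} = \frac{O - 19}{o - 2} = \frac{-19 + O}{-2 + o}$)
$H = - \frac{115}{111}$ ($H = \frac{-19 - 96}{-2 + 113} = \frac{1}{111} \left(-115\right) = - \frac{115}{111} \approx -1.036$)
$\left(15250 - -18\right) - H = \left(15250 - -18\right) - - \frac{115}{111} = \left(15250 + 18\right) + \frac{115}{111} = 15268 + \frac{115}{111} = \frac{1694863}{111}$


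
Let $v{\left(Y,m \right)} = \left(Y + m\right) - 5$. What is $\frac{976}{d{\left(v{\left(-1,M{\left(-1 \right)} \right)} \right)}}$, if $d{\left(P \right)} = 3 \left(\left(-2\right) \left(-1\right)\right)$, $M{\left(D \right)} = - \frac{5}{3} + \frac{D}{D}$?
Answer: $\frac{488}{3} \approx 162.67$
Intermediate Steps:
$M{\left(D \right)} = - \frac{2}{3}$ ($M{\left(D \right)} = \left(-5\right) \frac{1}{3} + 1 = - \frac{5}{3} + 1 = - \frac{2}{3}$)
$v{\left(Y,m \right)} = -5 + Y + m$
$d{\left(P \right)} = 6$ ($d{\left(P \right)} = 3 \cdot 2 = 6$)
$\frac{976}{d{\left(v{\left(-1,M{\left(-1 \right)} \right)} \right)}} = \frac{976}{6} = 976 \cdot \frac{1}{6} = \frac{488}{3}$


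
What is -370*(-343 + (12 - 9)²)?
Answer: 123580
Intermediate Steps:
-370*(-343 + (12 - 9)²) = -370*(-343 + 3²) = -370*(-343 + 9) = -370*(-334) = 123580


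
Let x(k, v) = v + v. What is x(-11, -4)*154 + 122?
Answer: -1110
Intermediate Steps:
x(k, v) = 2*v
x(-11, -4)*154 + 122 = (2*(-4))*154 + 122 = -8*154 + 122 = -1232 + 122 = -1110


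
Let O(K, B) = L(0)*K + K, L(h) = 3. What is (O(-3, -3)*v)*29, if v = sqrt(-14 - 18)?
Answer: -1392*I*sqrt(2) ≈ -1968.6*I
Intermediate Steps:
v = 4*I*sqrt(2) (v = sqrt(-32) = 4*I*sqrt(2) ≈ 5.6569*I)
O(K, B) = 4*K (O(K, B) = 3*K + K = 4*K)
(O(-3, -3)*v)*29 = ((4*(-3))*(4*I*sqrt(2)))*29 = -48*I*sqrt(2)*29 = -1392*I*sqrt(2)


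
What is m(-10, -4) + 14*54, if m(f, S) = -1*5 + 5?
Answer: 756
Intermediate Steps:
m(f, S) = 0 (m(f, S) = -5 + 5 = 0)
m(-10, -4) + 14*54 = 0 + 14*54 = 0 + 756 = 756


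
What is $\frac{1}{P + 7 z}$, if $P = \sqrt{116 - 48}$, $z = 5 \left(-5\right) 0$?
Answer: $\frac{\sqrt{17}}{34} \approx 0.12127$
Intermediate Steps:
$z = 0$ ($z = \left(-25\right) 0 = 0$)
$P = 2 \sqrt{17}$ ($P = \sqrt{68} = 2 \sqrt{17} \approx 8.2462$)
$\frac{1}{P + 7 z} = \frac{1}{2 \sqrt{17} + 7 \cdot 0} = \frac{1}{2 \sqrt{17} + 0} = \frac{1}{2 \sqrt{17}} = \frac{\sqrt{17}}{34}$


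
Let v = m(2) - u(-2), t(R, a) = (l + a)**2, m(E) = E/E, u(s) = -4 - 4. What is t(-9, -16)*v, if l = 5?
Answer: 1089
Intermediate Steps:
u(s) = -8
m(E) = 1
t(R, a) = (5 + a)**2
v = 9 (v = 1 - 1*(-8) = 1 + 8 = 9)
t(-9, -16)*v = (5 - 16)**2*9 = (-11)**2*9 = 121*9 = 1089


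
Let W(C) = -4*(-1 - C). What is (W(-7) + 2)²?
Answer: 484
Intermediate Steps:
W(C) = 4 + 4*C
(W(-7) + 2)² = ((4 + 4*(-7)) + 2)² = ((4 - 28) + 2)² = (-24 + 2)² = (-22)² = 484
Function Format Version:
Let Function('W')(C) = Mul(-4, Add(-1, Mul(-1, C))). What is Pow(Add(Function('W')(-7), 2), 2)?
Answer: 484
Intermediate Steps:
Function('W')(C) = Add(4, Mul(4, C))
Pow(Add(Function('W')(-7), 2), 2) = Pow(Add(Add(4, Mul(4, -7)), 2), 2) = Pow(Add(Add(4, -28), 2), 2) = Pow(Add(-24, 2), 2) = Pow(-22, 2) = 484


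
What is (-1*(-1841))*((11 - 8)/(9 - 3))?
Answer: 1841/2 ≈ 920.50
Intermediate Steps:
(-1*(-1841))*((11 - 8)/(9 - 3)) = 1841*(3/6) = 1841*(3*(⅙)) = 1841*(½) = 1841/2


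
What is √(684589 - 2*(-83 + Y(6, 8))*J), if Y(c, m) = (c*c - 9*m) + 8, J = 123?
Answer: √711895 ≈ 843.74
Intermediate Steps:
Y(c, m) = 8 + c² - 9*m (Y(c, m) = (c² - 9*m) + 8 = 8 + c² - 9*m)
√(684589 - 2*(-83 + Y(6, 8))*J) = √(684589 - 2*(-83 + (8 + 6² - 9*8))*123) = √(684589 - 2*(-83 + (8 + 36 - 72))*123) = √(684589 - 2*(-83 - 28)*123) = √(684589 - (-222)*123) = √(684589 - 2*(-13653)) = √(684589 + 27306) = √711895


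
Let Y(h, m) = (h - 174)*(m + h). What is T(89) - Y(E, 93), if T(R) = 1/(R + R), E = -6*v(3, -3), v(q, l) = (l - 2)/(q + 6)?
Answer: 26338313/1602 ≈ 16441.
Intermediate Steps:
v(q, l) = (-2 + l)/(6 + q)
E = 10/3 (E = -6*(-2 - 3)/(6 + 3) = -6*(-5)/9 = -2*(-5)/3 = -6*(-5/9) = 10/3 ≈ 3.3333)
T(R) = 1/(2*R)
Y(h, m) = (-174 + h)*(h + m)
T(89) - Y(E, 93) = (½)/89 - ((10/3)² - 174*10/3 - 174*93 + (10/3)*93) = (½)*(1/89) - (100/9 - 580 - 16182 + 310) = 1/178 - 1*(-147968/9) = 1/178 + 147968/9 = 26338313/1602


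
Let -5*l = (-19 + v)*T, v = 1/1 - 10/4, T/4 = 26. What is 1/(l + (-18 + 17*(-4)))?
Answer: 5/1702 ≈ 0.0029377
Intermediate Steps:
T = 104 (T = 4*26 = 104)
v = -3/2 (v = 1 - 10*¼ = 1 - 5/2 = -3/2 ≈ -1.5000)
l = 2132/5 (l = -(-19 - 3/2)*104/5 = -(-41)*104/10 = -⅕*(-2132) = 2132/5 ≈ 426.40)
1/(l + (-18 + 17*(-4))) = 1/(2132/5 + (-18 + 17*(-4))) = 1/(2132/5 + (-18 - 68)) = 1/(2132/5 - 86) = 1/(1702/5) = 5/1702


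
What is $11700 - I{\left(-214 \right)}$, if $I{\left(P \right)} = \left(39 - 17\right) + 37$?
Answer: $11641$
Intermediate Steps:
$I{\left(P \right)} = 59$ ($I{\left(P \right)} = 22 + 37 = 59$)
$11700 - I{\left(-214 \right)} = 11700 - 59 = 11641$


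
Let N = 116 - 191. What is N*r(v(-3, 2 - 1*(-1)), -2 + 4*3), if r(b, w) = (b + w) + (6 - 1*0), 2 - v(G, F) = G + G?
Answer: -1800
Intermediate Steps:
v(G, F) = 2 - 2*G (v(G, F) = 2 - (G + G) = 2 - 2*G)
r(b, w) = 6 + b + w (r(b, w) = (b + w) + (6 + 0) = (b + w) + 6 = 6 + b + w)
N = -75
N*r(v(-3, 2 - 1*(-1)), -2 + 4*3) = -75*(6 + (2 - 2*(-3)) + (-2 + 4*3)) = -75*(6 + (2 + 6) + (-2 + 12)) = -75*(6 + 8 + 10) = -75*24 = -1800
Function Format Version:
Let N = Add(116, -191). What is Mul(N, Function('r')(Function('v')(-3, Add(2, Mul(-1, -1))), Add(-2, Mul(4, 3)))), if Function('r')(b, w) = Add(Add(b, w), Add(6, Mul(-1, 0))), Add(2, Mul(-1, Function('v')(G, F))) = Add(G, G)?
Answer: -1800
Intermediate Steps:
Function('v')(G, F) = Add(2, Mul(-2, G)) (Function('v')(G, F) = Add(2, Mul(-1, Add(G, G))) = Add(2, Mul(-1, Mul(2, G))) = Add(2, Mul(-2, G)))
Function('r')(b, w) = Add(6, b, w) (Function('r')(b, w) = Add(Add(b, w), Add(6, 0)) = Add(Add(b, w), 6) = Add(6, b, w))
N = -75
Mul(N, Function('r')(Function('v')(-3, Add(2, Mul(-1, -1))), Add(-2, Mul(4, 3)))) = Mul(-75, Add(6, Add(2, Mul(-2, -3)), Add(-2, Mul(4, 3)))) = Mul(-75, Add(6, Add(2, 6), Add(-2, 12))) = Mul(-75, Add(6, 8, 10)) = Mul(-75, 24) = -1800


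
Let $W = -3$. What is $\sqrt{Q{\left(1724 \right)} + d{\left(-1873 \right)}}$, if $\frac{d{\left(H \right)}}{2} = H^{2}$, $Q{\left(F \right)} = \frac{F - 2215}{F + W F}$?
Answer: $\frac{5 \sqrt{834142162426}}{1724} \approx 2648.8$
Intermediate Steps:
$Q{\left(F \right)} = - \frac{-2215 + F}{2 F}$ ($Q{\left(F \right)} = \frac{F - 2215}{F - 3 F} = \frac{-2215 + F}{\left(-2\right) F} = \left(-2215 + F\right) \left(- \frac{1}{2 F}\right) = - \frac{-2215 + F}{2 F}$)
$d{\left(H \right)} = 2 H^{2}$
$\sqrt{Q{\left(1724 \right)} + d{\left(-1873 \right)}} = \sqrt{\frac{2215 - 1724}{2 \cdot 1724} + 2 \left(-1873\right)^{2}} = \sqrt{\frac{1}{2} \cdot \frac{1}{1724} \left(2215 - 1724\right) + 2 \cdot 3508129} = \sqrt{\frac{1}{2} \cdot \frac{1}{1724} \cdot 491 + 7016258} = \sqrt{\frac{491}{3448} + 7016258} = \sqrt{\frac{24192058075}{3448}} = \frac{5 \sqrt{834142162426}}{1724}$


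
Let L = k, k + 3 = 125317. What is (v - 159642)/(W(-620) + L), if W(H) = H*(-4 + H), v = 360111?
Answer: 200469/512194 ≈ 0.39139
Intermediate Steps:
k = 125314 (k = -3 + 125317 = 125314)
L = 125314
(v - 159642)/(W(-620) + L) = (360111 - 159642)/(-620*(-4 - 620) + 125314) = 200469/(-620*(-624) + 125314) = 200469/(386880 + 125314) = 200469/512194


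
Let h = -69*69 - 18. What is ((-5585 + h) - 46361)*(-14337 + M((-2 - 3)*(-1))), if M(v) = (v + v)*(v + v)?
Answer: 807593825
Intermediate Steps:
h = -4779 (h = -4761 - 18 = -4779)
M(v) = 4*v**2 (M(v) = (2*v)*(2*v) = 4*v**2)
((-5585 + h) - 46361)*(-14337 + M((-2 - 3)*(-1))) = ((-5585 - 4779) - 46361)*(-14337 + 4*((-2 - 3)*(-1))**2) = (-10364 - 46361)*(-14337 + 4*(-5*(-1))**2) = -56725*(-14337 + 4*5**2) = -56725*(-14337 + 4*25) = -56725*(-14337 + 100) = -56725*(-14237) = 807593825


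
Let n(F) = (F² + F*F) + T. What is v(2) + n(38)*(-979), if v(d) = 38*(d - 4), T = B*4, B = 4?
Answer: -2843092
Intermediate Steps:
T = 16 (T = 4*4 = 16)
v(d) = -152 + 38*d (v(d) = 38*(-4 + d) = -152 + 38*d)
n(F) = 16 + 2*F² (n(F) = (F² + F*F) + 16 = (F² + F²) + 16 = 2*F² + 16 = 16 + 2*F²)
v(2) + n(38)*(-979) = (-152 + 38*2) + (16 + 2*38²)*(-979) = (-152 + 76) + (16 + 2*1444)*(-979) = -76 + (16 + 2888)*(-979) = -76 + 2904*(-979) = -76 - 2843016 = -2843092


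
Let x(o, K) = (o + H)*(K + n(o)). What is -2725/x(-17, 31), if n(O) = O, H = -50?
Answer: 2725/938 ≈ 2.9051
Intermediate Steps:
x(o, K) = (-50 + o)*(K + o) (x(o, K) = (o - 50)*(K + o) = (-50 + o)*(K + o))
-2725/x(-17, 31) = -2725/((-17)**2 - 50*31 - 50*(-17) + 31*(-17)) = -2725/(289 - 1550 + 850 - 527) = -2725/(-938) = -2725*(-1/938) = 2725/938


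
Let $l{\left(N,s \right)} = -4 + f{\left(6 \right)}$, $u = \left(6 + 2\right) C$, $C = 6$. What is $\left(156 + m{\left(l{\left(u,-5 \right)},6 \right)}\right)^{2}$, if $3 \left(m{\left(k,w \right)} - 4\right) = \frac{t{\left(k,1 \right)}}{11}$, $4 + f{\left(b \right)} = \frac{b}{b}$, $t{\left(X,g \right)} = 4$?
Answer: $\frac{27920656}{1089} \approx 25639.0$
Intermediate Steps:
$u = 48$ ($u = \left(6 + 2\right) 6 = 8 \cdot 6 = 48$)
$f{\left(b \right)} = -3$ ($f{\left(b \right)} = -4 + \frac{b}{b} = -4 + 1 = -3$)
$l{\left(N,s \right)} = -7$ ($l{\left(N,s \right)} = -4 - 3 = -7$)
$m{\left(k,w \right)} = \frac{136}{33}$ ($m{\left(k,w \right)} = 4 + \frac{4 \cdot \frac{1}{11}}{3} = 4 + \frac{1}{3} \cdot \frac{4}{11} = 4 + \frac{4}{33} = \frac{136}{33}$)
$\left(156 + m{\left(l{\left(u,-5 \right)},6 \right)}\right)^{2} = \left(156 + \frac{136}{33}\right)^{2} = \left(\frac{5284}{33}\right)^{2} = \frac{27920656}{1089}$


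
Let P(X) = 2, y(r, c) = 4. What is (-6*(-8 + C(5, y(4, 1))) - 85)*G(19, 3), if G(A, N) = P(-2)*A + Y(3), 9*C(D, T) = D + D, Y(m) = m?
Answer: -5371/3 ≈ -1790.3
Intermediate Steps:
C(D, T) = 2*D/9 (C(D, T) = (D + D)/9 = (2*D)/9 = 2*D/9)
G(A, N) = 3 + 2*A (G(A, N) = 2*A + 3 = 3 + 2*A)
(-6*(-8 + C(5, y(4, 1))) - 85)*G(19, 3) = (-6*(-8 + (2/9)*5) - 85)*(3 + 2*19) = (-6*(-8 + 10/9) - 85)*(3 + 38) = (-6*(-62/9) - 85)*41 = (124/3 - 85)*41 = -131/3*41 = -5371/3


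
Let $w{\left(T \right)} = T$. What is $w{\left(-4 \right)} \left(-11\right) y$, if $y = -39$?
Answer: $-1716$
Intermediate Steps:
$w{\left(-4 \right)} \left(-11\right) y = \left(-4\right) \left(-11\right) \left(-39\right) = 44 \left(-39\right) = -1716$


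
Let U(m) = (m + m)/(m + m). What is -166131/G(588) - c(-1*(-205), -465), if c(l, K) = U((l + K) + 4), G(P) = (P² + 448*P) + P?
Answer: -36947/29036 ≈ -1.2725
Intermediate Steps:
G(P) = P² + 449*P
U(m) = 1 (U(m) = (2*m)/((2*m)) = (2*m)*(1/(2*m)) = 1)
c(l, K) = 1
-166131/G(588) - c(-1*(-205), -465) = -166131*1/(588*(449 + 588)) - 1*1 = -166131/(588*1037) - 1 = -166131/609756 - 1 = -166131*1/609756 - 1 = -7911/29036 - 1 = -36947/29036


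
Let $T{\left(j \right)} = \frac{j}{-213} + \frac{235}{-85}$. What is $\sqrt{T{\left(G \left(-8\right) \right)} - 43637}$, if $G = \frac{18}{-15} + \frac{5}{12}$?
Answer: $\frac{i \sqrt{14304732847630}}{18105} \approx 208.9 i$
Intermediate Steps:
$G = - \frac{47}{60}$ ($G = 18 \left(- \frac{1}{15}\right) + 5 \cdot \frac{1}{12} = - \frac{6}{5} + \frac{5}{12} = - \frac{47}{60} \approx -0.78333$)
$T{\left(j \right)} = - \frac{47}{17} - \frac{j}{213}$ ($T{\left(j \right)} = j \left(- \frac{1}{213}\right) + 235 \left(- \frac{1}{85}\right) = - \frac{j}{213} - \frac{47}{17} = - \frac{47}{17} - \frac{j}{213}$)
$\sqrt{T{\left(G \left(-8\right) \right)} - 43637} = \sqrt{\left(- \frac{47}{17} - \frac{\left(- \frac{47}{60}\right) \left(-8\right)}{213}\right) - 43637} = \sqrt{\left(- \frac{47}{17} - \frac{94}{3195}\right) - 43637} = \sqrt{- \frac{151763}{54315} - 43637} = \sqrt{- \frac{2370295418}{54315}} = \frac{i \sqrt{14304732847630}}{18105}$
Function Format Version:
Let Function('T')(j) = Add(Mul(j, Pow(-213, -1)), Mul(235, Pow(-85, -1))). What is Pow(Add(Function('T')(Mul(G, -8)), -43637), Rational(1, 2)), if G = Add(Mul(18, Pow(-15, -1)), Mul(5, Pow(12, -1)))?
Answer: Mul(Rational(1, 18105), I, Pow(14304732847630, Rational(1, 2))) ≈ Mul(208.90, I)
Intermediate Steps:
G = Rational(-47, 60) (G = Add(Mul(18, Rational(-1, 15)), Mul(5, Rational(1, 12))) = Add(Rational(-6, 5), Rational(5, 12)) = Rational(-47, 60) ≈ -0.78333)
Function('T')(j) = Add(Rational(-47, 17), Mul(Rational(-1, 213), j)) (Function('T')(j) = Add(Mul(j, Rational(-1, 213)), Mul(235, Rational(-1, 85))) = Add(Mul(Rational(-1, 213), j), Rational(-47, 17)) = Add(Rational(-47, 17), Mul(Rational(-1, 213), j)))
Pow(Add(Function('T')(Mul(G, -8)), -43637), Rational(1, 2)) = Pow(Add(Add(Rational(-47, 17), Mul(Rational(-1, 213), Mul(Rational(-47, 60), -8))), -43637), Rational(1, 2)) = Pow(Add(Add(Rational(-47, 17), Mul(Rational(-1, 213), Rational(94, 15))), -43637), Rational(1, 2)) = Pow(Add(Add(Rational(-47, 17), Rational(-94, 3195)), -43637), Rational(1, 2)) = Pow(Add(Rational(-151763, 54315), -43637), Rational(1, 2)) = Pow(Rational(-2370295418, 54315), Rational(1, 2)) = Mul(Rational(1, 18105), I, Pow(14304732847630, Rational(1, 2)))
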